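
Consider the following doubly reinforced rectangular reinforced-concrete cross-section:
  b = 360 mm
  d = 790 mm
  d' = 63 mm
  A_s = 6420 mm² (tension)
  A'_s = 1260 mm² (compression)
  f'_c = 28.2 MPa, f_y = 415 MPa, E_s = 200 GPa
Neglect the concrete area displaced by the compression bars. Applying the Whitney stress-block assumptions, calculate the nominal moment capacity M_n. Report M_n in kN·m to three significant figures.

Assume both tension and compression steel yield.
Net tension couple steel: A_s − A'_s = 5160 mm².
a = (A_s − A'_s) f_y / (0.85 f'_c b) = 2141400/(0.85 × 28.2 × 360) = 248.16 mm.
c = a/β₁ = 248.16/0.849 = 292.30 mm; ε'_s = 0.003(c − d')/c = 0.0024 ≥ f_y/E_s = 0.0021, so compression steel does yield.
M_n = (A_s − A'_s) f_y (d − a/2) + A'_s f_y (d − d') = [2141400 × (790 − 124.08) + 522900 × (790 − 63)] × 10⁻⁶ = 1426.00 + 380.15 = 1806.15 kN·m.

M_n ≈ 1810 kN·m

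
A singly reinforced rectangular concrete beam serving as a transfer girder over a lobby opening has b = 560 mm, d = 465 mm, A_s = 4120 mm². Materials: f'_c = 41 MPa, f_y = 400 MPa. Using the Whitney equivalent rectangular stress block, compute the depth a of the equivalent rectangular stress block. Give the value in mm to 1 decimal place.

a ≈ 84.4 mm

T = A_s f_y = 4120 × 400 = 1648000 N = 1648 kN.
Setting C = 0.85 f'_c a b equal to T: a = 1648000/(0.85 × 41 × 560) = 84.4 mm.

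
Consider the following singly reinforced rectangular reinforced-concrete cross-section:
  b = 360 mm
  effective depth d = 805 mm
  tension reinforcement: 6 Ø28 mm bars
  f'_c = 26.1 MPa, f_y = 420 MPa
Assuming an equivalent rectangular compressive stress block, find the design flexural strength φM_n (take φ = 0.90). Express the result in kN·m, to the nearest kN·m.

φM_n ≈ 989 kN·m

A_s = 6 × 616 = 3696 mm².
T = A_s f_y = 3696 × 420 = 1552320 N = 1552.32 kN.
From C = T: a = T/(0.85 f'_c b) = 1552320/(0.85 × 26.1 × 360) = 194.37 mm.
M_n = T(d − a/2) = 1552.32 kN × (805 − 97.185) mm = 1098.76 kN·m.
φM_n = 0.90 × 1098.76 = 988.88 kN·m.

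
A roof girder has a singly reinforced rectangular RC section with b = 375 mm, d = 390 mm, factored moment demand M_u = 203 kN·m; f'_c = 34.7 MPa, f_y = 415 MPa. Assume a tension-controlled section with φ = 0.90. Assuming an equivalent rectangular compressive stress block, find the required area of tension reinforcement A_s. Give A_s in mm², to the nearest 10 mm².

M_n = M_u/φ = 203/0.90 = 225.556 kN·m.
With M_n = 0.85 f'_c a b (d − a/2), solve the quadratic for a:
a = d − √(d² − 2M_n/(0.85 f'_c b)) = 390 − √(390² − 2 × 225.556×10⁶/(0.85 × 34.7 × 375)) = 56.36 mm.
A_s = 0.85 f'_c a b / f_y = 0.85 × 34.7 × 56.36 × 375 / 415 = 1502.1 mm².

A_s ≈ 1500 mm²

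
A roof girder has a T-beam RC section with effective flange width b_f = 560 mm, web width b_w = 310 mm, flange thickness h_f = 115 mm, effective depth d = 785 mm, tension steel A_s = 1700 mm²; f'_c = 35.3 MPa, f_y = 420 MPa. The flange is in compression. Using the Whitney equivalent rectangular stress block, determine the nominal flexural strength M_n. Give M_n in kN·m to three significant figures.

Tension: T = A_s f_y = 1700 × 420 = 714000 N.
Try a within the flange: a = T/(0.85 f'_c b_f) = 714000/(0.85 × 35.3 × 560) = 42.49 mm.
Since a = 42.49 ≤ h_f = 115 mm, the stress block lies entirely in the flange; analyse as a rectangular beam of width b_f.
M_n = T(d − a/2) = 714000 × (785 − 21.245) = 545.32 × 10⁶ N·mm.
M_n = 545.32 kN·m.

M_n ≈ 545 kN·m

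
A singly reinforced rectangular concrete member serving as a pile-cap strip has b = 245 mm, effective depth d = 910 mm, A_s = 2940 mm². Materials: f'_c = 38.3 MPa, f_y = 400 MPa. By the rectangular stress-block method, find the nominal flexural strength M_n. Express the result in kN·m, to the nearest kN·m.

T = A_s f_y = 2940 × 400 = 1176000 N = 1176 kN.
From C = T: a = T/(0.85 f'_c b) = 1176000/(0.85 × 38.3 × 245) = 147.44 mm.
M_n = T(d − a/2) = 1176 kN × (910 − 73.72) mm = 983.47 kN·m.

M_n ≈ 983 kN·m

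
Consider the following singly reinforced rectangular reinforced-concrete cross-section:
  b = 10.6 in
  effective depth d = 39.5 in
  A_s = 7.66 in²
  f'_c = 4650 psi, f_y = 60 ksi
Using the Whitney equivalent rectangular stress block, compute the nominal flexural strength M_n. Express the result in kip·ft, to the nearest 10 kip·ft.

M_n ≈ 1300 kip·ft

T = A_s f_y = 7.66 × 60 = 459.6 kips.
a = T/(0.85 f'_c b) = 459.6/(0.85 × 4.65 × 10.6) = 10.970 in.
M_n = T(d − a/2) = 459.6 × (39.5 − 5.485) = 15633.3 kip·in = 15633.3/12 = 1302.78 kip·ft.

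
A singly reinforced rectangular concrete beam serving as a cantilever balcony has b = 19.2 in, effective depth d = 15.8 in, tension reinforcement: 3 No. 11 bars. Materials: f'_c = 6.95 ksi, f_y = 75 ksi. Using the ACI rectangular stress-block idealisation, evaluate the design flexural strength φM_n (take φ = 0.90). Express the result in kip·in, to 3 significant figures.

A_s = 3 × 1.56 = 4.68 in².
T = A_s f_y = 4.68 × 75 = 351 kips.
a = T/(0.85 f'_c b) = 351/(0.85 × 6.95 × 19.2) = 3.095 in.
M_n = T(d − a/2) = 351 × (15.8 − 1.5475) = 5002.6 kip·in.
φM_n = 0.90 × 5002.6 = 4502.3 kip·in.

φM_n ≈ 4500 kip·in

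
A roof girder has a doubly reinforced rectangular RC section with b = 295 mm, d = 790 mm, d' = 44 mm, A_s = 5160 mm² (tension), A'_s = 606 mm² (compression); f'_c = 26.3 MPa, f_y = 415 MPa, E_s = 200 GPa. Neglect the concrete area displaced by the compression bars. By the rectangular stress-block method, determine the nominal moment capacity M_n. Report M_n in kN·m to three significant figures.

Assume both tension and compression steel yield.
Net tension couple steel: A_s − A'_s = 4554 mm².
a = (A_s − A'_s) f_y / (0.85 f'_c b) = 1889910/(0.85 × 26.3 × 295) = 286.58 mm.
c = a/β₁ = 286.58/0.85 = 337.15 mm; ε'_s = 0.003(c − d')/c = 0.0026 ≥ f_y/E_s = 0.0021, so compression steel does yield.
M_n = (A_s − A'_s) f_y (d − a/2) + A'_s f_y (d − d') = [1889910 × (790 − 143.29) + 251490 × (790 − 44)] × 10⁻⁶ = 1222.22 + 187.61 = 1409.83 kN·m.

M_n ≈ 1410 kN·m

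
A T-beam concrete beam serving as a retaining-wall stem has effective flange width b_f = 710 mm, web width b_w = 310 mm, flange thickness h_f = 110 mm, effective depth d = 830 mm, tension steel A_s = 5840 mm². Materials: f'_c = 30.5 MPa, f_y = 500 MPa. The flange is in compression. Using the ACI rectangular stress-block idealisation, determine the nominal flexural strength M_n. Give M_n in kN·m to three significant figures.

Tension: T = A_s f_y = 5840 × 500 = 2920000 N.
Try a within the flange: a = T/(0.85 f'_c b_f) = 2920000/(0.85 × 30.5 × 710) = 158.64 mm.
a = 158.64 > h_f = 110 mm: the block extends into the web. Split into flange-overhang and web parts.
C_f = 0.85 f'_c (b_f − b_w) h_f = 0.85 × 30.5 × (710 − 310) × 110 = 1140700 N.
Remaining web compression depth: a_w = (T − C_f)/(0.85 f'_c b_w) = (2920000 − 1140700)/(0.85 × 30.5 × 310) = 221.40 mm.
M_n = C_f(d − h_f/2) + (T − C_f)(d − a_w/2) = 1140700 × (830 − 55) + 1779300 × (830 − 110.7) = 884.04 + 1279.85 = 2163.89 × 10⁶ N·mm.
M_n = 2163.89 kN·m.

M_n ≈ 2160 kN·m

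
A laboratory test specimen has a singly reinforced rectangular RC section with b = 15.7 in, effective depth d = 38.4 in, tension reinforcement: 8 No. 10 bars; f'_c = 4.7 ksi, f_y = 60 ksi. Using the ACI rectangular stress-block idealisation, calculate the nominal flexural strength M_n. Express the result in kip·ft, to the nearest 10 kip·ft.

A_s = 8 × 1.27 = 10.16 in².
T = A_s f_y = 10.16 × 60 = 609.6 kips.
a = T/(0.85 f'_c b) = 609.6/(0.85 × 4.7 × 15.7) = 9.719 in.
M_n = T(d − a/2) = 609.6 × (38.4 − 4.8595) = 20446.3 kip·in = 20446.3/12 = 1703.86 kip·ft.

M_n ≈ 1700 kip·ft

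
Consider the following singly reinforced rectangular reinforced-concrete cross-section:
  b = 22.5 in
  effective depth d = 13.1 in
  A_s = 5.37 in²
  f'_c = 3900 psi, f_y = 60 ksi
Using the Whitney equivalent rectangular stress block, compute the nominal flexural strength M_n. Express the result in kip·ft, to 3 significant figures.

M_n ≈ 294 kip·ft

T = A_s f_y = 5.37 × 60 = 322.2 kips.
a = T/(0.85 f'_c b) = 322.2/(0.85 × 3.9 × 22.5) = 4.320 in.
M_n = T(d − a/2) = 322.2 × (13.1 − 2.16) = 3524.9 kip·in = 3524.9/12 = 293.74 kip·ft.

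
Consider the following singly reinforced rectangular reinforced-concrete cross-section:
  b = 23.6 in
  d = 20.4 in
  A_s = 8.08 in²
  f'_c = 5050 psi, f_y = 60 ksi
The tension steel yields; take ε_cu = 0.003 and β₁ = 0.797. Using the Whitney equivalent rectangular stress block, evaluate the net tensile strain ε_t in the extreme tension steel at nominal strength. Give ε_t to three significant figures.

ε_t ≈ 0.00719

a = A_s f_y/(0.85 f'_c b) = 4.786 in.
β₁ = 0.797, so c = a/β₁ = 4.786/0.797 = 6.005 in.
From the linear strain diagram with ε_cu = 0.003: ε_t = 0.003 (d − c)/c = 0.003 × (20.4 − 6.005)/6.005 = 0.00719.
Since ε_t ≥ 0.005, the section is tension-controlled.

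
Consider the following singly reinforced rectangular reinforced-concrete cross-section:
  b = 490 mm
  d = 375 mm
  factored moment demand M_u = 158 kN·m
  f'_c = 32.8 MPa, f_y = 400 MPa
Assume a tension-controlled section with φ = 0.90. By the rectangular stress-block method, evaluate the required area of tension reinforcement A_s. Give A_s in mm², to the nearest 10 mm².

M_n = M_u/φ = 158/0.90 = 175.556 kN·m.
With M_n = 0.85 f'_c a b (d − a/2), solve the quadratic for a:
a = d − √(d² − 2M_n/(0.85 f'_c b)) = 375 − √(375² − 2 × 175.556×10⁶/(0.85 × 32.8 × 490)) = 36.00 mm.
A_s = 0.85 f'_c a b / f_y = 0.85 × 32.8 × 36.00 × 490 / 400 = 1229.5 mm².

A_s ≈ 1230 mm²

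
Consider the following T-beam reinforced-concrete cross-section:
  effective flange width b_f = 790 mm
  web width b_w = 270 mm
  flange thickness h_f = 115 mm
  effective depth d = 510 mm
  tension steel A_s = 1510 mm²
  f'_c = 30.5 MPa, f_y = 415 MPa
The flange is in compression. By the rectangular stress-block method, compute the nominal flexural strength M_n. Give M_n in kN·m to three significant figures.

M_n ≈ 310 kN·m

Tension: T = A_s f_y = 1510 × 415 = 626650 N.
Try a within the flange: a = T/(0.85 f'_c b_f) = 626650/(0.85 × 30.5 × 790) = 30.60 mm.
Since a = 30.60 ≤ h_f = 115 mm, the stress block lies entirely in the flange; analyse as a rectangular beam of width b_f.
M_n = T(d − a/2) = 626650 × (510 − 15.3) = 310.00 × 10⁶ N·mm.
M_n = 310.00 kN·m.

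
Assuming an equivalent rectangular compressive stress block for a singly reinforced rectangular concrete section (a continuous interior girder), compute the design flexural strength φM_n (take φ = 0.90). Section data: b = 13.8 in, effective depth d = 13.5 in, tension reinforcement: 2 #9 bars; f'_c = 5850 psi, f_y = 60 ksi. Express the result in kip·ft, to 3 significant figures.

φM_n ≈ 114 kip·ft

A_s = 2 × 1 = 2 in².
T = A_s f_y = 2 × 60 = 120 kips.
a = T/(0.85 f'_c b) = 120/(0.85 × 5.85 × 13.8) = 1.749 in.
M_n = T(d − a/2) = 120 × (13.5 − 0.8745) = 1515.1 kip·in = 1515.1/12 = 126.26 kip·ft.
φM_n = 0.90 × 126.26 = 113.63 kip·ft.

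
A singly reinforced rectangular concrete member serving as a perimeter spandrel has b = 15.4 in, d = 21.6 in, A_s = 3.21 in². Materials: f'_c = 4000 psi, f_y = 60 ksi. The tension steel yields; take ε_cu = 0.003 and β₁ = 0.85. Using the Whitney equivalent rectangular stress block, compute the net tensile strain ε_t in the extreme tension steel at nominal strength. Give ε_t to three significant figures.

ε_t ≈ 0.0120

a = A_s f_y/(0.85 f'_c b) = 3.678 in.
β₁ = 0.85, so c = a/β₁ = 3.678/0.85 = 4.327 in.
From the linear strain diagram with ε_cu = 0.003: ε_t = 0.003 (d − c)/c = 0.003 × (21.6 − 4.327)/4.327 = 0.0120.
Since ε_t ≥ 0.005, the section is tension-controlled.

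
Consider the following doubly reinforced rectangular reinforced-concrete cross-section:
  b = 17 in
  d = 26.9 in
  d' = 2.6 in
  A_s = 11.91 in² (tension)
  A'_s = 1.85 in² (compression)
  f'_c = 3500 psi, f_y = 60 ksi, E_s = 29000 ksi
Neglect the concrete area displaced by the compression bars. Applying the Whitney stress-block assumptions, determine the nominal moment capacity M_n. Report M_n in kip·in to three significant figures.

Assume both steels yield.
a = (A_s − A'_s) f_y/(0.85 f'_c b) = (11.91 − 1.85) × 60/(0.85 × 3.5 × 17) = 11.935 in.
c = a/β₁ = 11.935/0.85 = 14.041 in; ε'_s = 0.003(c − d')/c = 0.0024 ≥ ε_y = 0.0021, so the compression steel yields.
M_n = (A_s − A'_s) f_y (d − a/2) + A'_s f_y (d − d') = 603.6 × (26.9 − 5.9675) + 111 × (26.9 − 2.6) = 12634.9 + 2697.3 = 15332.2 kip·in.

M_n ≈ 15300 kip·in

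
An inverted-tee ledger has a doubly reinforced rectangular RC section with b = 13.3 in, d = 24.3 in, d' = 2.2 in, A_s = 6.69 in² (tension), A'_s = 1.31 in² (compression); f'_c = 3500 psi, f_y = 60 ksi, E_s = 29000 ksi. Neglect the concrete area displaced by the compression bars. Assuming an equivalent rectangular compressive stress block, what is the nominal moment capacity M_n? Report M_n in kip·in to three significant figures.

Assume both steels yield.
a = (A_s − A'_s) f_y/(0.85 f'_c b) = (6.69 − 1.31) × 60/(0.85 × 3.5 × 13.3) = 8.158 in.
c = a/β₁ = 8.158/0.85 = 9.598 in; ε'_s = 0.003(c − d')/c = 0.0023 ≥ ε_y = 0.0021, so the compression steel yields.
M_n = (A_s − A'_s) f_y (d − a/2) + A'_s f_y (d − d') = 322.8 × (24.3 − 4.079) + 78.6 × (24.3 − 2.2) = 6527.3 + 1737.1 = 8264.4 kip·in.

M_n ≈ 8260 kip·in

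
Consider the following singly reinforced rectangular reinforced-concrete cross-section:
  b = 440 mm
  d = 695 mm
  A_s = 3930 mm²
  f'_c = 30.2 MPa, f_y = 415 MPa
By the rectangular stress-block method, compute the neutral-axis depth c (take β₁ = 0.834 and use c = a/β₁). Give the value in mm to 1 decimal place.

c ≈ 173.1 mm

T = A_s f_y = 3930 × 415 = 1630950 N = 1630.95 kN.
Setting C = 0.85 f'_c a b equal to T: a = 1630950/(0.85 × 30.2 × 440) = 144.398 mm.
With β₁ = 0.834, c = a/β₁ = 144.398/0.834 = 173.1 mm.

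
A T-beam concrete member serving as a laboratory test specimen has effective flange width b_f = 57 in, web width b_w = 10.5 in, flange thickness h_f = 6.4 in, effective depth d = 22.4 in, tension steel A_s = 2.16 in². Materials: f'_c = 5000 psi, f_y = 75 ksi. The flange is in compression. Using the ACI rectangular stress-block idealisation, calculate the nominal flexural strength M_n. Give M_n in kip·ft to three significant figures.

Tension: T = A_s f_y = 2.16 × 75 = 162 kips.
Try a within the flange: a = T/(0.85 f'_c b_f) = 162/(0.85 × 5 × 57) = 0.669 in.
Since a = 0.669 ≤ h_f = 6.4 in, the stress block lies entirely in the flange; analyse as a rectangular beam of width b_f.
M_n = T(d − a/2) = 162 × (22.4 − 0.3345) = 3574.6 kip·in.
M_n = 3574.6/12 = 297.88 kip·ft.

M_n ≈ 298 kip·ft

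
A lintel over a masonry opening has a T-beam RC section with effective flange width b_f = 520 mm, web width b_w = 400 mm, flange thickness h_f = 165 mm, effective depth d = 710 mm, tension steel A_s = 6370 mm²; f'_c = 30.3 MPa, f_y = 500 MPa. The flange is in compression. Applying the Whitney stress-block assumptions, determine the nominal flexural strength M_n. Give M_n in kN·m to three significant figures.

Tension: T = A_s f_y = 6370 × 500 = 3185000 N.
Try a within the flange: a = T/(0.85 f'_c b_f) = 3185000/(0.85 × 30.3 × 520) = 237.82 mm.
a = 237.82 > h_f = 165 mm: the block extends into the web. Split into flange-overhang and web parts.
C_f = 0.85 f'_c (b_f − b_w) h_f = 0.85 × 30.3 × (520 − 400) × 165 = 509949 N.
Remaining web compression depth: a_w = (T − C_f)/(0.85 f'_c b_w) = (3185000 − 509949)/(0.85 × 30.3 × 400) = 259.66 mm.
M_n = C_f(d − h_f/2) + (T − C_f)(d − a_w/2) = 509949 × (710 − 82.5) + 2675051 × (710 − 129.83) = 319.99 + 1551.98 = 1871.97 × 10⁶ N·mm.
M_n = 1871.97 kN·m.

M_n ≈ 1870 kN·m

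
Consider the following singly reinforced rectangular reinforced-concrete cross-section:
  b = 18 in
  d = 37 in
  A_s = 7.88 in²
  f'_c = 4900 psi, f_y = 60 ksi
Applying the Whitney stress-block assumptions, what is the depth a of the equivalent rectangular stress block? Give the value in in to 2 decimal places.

T = A_s f_y = 7.88 × 60 = 472.8 kips.
a = T/(0.85 f'_c b) = 472.8/(0.85 × 4.9 × 18) = 6.31 in.

a ≈ 6.31 in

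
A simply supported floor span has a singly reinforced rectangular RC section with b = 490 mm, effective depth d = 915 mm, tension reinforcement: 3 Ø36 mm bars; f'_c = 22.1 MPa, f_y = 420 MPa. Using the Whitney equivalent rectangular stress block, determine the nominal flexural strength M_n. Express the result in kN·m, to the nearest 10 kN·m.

M_n ≈ 1080 kN·m

A_s = 3 × 1018 = 3054 mm².
T = A_s f_y = 3054 × 420 = 1282680 N = 1282.68 kN.
From C = T: a = T/(0.85 f'_c b) = 1282680/(0.85 × 22.1 × 490) = 139.35 mm.
M_n = T(d − a/2) = 1282.68 kN × (915 − 69.675) mm = 1084.28 kN·m.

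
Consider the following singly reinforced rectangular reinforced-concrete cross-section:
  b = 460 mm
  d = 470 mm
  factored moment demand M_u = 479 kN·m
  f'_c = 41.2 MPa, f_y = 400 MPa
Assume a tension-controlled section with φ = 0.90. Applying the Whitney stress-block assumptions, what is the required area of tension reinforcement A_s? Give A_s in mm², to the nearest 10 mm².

M_n = M_u/φ = 479/0.90 = 532.222 kN·m.
With M_n = 0.85 f'_c a b (d − a/2), solve the quadratic for a:
a = d − √(d² − 2M_n/(0.85 f'_c b)) = 470 − √(470² − 2 × 532.222×10⁶/(0.85 × 41.2 × 460)) = 76.52 mm.
A_s = 0.85 f'_c a b / f_y = 0.85 × 41.2 × 76.52 × 460 / 400 = 3081.7 mm².

A_s ≈ 3080 mm²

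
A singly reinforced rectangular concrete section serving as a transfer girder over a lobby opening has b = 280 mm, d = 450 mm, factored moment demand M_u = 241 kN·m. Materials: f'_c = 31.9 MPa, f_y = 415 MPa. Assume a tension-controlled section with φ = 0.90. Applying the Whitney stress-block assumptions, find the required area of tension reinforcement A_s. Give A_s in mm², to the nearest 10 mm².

M_n = M_u/φ = 241/0.90 = 267.778 kN·m.
With M_n = 0.85 f'_c a b (d − a/2), solve the quadratic for a:
a = d − √(d² − 2M_n/(0.85 f'_c b)) = 450 − √(450² − 2 × 267.778×10⁶/(0.85 × 31.9 × 280)) = 86.74 mm.
A_s = 0.85 f'_c a b / f_y = 0.85 × 31.9 × 86.74 × 280 / 415 = 1586.9 mm².

A_s ≈ 1590 mm²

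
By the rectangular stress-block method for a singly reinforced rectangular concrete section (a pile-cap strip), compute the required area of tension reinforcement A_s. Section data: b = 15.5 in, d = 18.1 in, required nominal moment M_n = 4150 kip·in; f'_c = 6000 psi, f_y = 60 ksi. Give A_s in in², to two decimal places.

A_s ≈ 4.19 in²

From M_n = 0.85 f'_c a b (d − a/2):
a = d − √(d² − 2M_n/(0.85 f'_c b)) = 18.1 − √(18.1² − 2 × 4150/(0.85 × 6 × 15.5)) = 3.180 in.
A_s = 0.85 f'_c a b / f_y = 0.85 × 6 × 3.180 × 15.5 / 60 = 4.190 in².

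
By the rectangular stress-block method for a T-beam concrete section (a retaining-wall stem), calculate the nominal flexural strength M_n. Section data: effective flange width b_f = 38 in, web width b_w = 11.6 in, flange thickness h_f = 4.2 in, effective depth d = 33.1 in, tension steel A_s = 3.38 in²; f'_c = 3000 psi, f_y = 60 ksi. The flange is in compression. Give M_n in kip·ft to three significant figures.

Tension: T = A_s f_y = 3.38 × 60 = 202.8 kips.
Try a within the flange: a = T/(0.85 f'_c b_f) = 202.8/(0.85 × 3 × 38) = 2.093 in.
Since a = 2.093 ≤ h_f = 4.2 in, the stress block lies entirely in the flange; analyse as a rectangular beam of width b_f.
M_n = T(d − a/2) = 202.8 × (33.1 − 1.0465) = 6500.4 kip·in.
M_n = 6500.4/12 = 541.70 kip·ft.

M_n ≈ 542 kip·ft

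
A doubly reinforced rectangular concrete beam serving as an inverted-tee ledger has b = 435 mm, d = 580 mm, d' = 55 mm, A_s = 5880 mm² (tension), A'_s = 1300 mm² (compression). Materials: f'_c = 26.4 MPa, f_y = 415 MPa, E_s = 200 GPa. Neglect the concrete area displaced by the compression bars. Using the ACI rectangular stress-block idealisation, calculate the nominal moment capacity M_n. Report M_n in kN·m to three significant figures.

M_n ≈ 1200 kN·m

Assume both tension and compression steel yield.
Net tension couple steel: A_s − A'_s = 4580 mm².
a = (A_s − A'_s) f_y / (0.85 f'_c b) = 1900700/(0.85 × 26.4 × 435) = 194.72 mm.
c = a/β₁ = 194.72/0.85 = 229.08 mm; ε'_s = 0.003(c − d')/c = 0.0023 ≥ f_y/E_s = 0.0021, so compression steel does yield.
M_n = (A_s − A'_s) f_y (d − a/2) + A'_s f_y (d − d') = [1900700 × (580 − 97.36) + 539500 × (580 − 55)] × 10⁻⁶ = 917.35 + 283.24 = 1200.59 kN·m.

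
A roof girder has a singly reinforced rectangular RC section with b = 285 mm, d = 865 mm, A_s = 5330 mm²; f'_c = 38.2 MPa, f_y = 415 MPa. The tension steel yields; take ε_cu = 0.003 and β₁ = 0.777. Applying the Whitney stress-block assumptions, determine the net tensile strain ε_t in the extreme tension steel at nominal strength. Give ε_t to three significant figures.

a = A_s f_y/(0.85 f'_c b) = 239.03 mm.
β₁ = 0.777, so c = a/β₁ = 239.03/0.777 = 307.63 mm.
From the linear strain diagram with ε_cu = 0.003: ε_t = 0.003 (d − c)/c = 0.003 × (865 − 307.63)/307.63 = 0.00544.
Since ε_t ≥ 0.005, the section is tension-controlled.

ε_t ≈ 0.00544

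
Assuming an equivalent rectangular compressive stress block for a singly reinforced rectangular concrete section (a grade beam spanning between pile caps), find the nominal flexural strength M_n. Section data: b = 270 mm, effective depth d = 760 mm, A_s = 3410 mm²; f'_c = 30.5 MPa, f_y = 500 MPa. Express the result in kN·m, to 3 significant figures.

M_n ≈ 1090 kN·m

T = A_s f_y = 3410 × 500 = 1705000 N = 1705 kN.
From C = T: a = T/(0.85 f'_c b) = 1705000/(0.85 × 30.5 × 270) = 243.58 mm.
M_n = T(d − a/2) = 1705 kN × (760 − 121.79) mm = 1088.15 kN·m.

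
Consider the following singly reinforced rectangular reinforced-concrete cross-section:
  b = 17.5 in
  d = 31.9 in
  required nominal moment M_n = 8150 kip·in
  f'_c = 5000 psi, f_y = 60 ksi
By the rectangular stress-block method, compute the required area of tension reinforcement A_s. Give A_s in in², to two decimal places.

A_s ≈ 4.52 in²

From M_n = 0.85 f'_c a b (d − a/2):
a = d − √(d² − 2M_n/(0.85 f'_c b)) = 31.9 − √(31.9² − 2 × 8150/(0.85 × 5 × 17.5)) = 3.643 in.
A_s = 0.85 f'_c a b / f_y = 0.85 × 5 × 3.643 × 17.5 / 60 = 4.516 in².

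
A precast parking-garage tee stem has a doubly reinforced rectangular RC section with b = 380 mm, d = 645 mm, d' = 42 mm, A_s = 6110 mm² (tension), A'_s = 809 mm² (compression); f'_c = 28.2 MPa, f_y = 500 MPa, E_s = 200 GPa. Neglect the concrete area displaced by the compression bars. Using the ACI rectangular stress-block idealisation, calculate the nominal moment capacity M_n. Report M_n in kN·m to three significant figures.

M_n ≈ 1570 kN·m

Assume both tension and compression steel yield.
Net tension couple steel: A_s − A'_s = 5301 mm².
a = (A_s − A'_s) f_y / (0.85 f'_c b) = 2650500/(0.85 × 28.2 × 380) = 290.99 mm.
c = a/β₁ = 290.99/0.849 = 342.74 mm; ε'_s = 0.003(c − d')/c = 0.0026 ≥ f_y/E_s = 0.0025, so compression steel does yield.
M_n = (A_s − A'_s) f_y (d − a/2) + A'_s f_y (d − d') = [2650500 × (645 − 145.495) + 404500 × (645 − 42)] × 10⁻⁶ = 1323.94 + 243.91 = 1567.85 kN·m.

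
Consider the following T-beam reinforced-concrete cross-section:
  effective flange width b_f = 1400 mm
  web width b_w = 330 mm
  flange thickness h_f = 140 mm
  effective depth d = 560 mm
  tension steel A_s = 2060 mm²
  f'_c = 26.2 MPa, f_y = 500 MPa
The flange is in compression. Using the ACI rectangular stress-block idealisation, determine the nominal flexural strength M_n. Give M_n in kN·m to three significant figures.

Tension: T = A_s f_y = 2060 × 500 = 1030000 N.
Try a within the flange: a = T/(0.85 f'_c b_f) = 1030000/(0.85 × 26.2 × 1400) = 33.04 mm.
Since a = 33.04 ≤ h_f = 140 mm, the stress block lies entirely in the flange; analyse as a rectangular beam of width b_f.
M_n = T(d − a/2) = 1030000 × (560 − 16.52) = 559.78 × 10⁶ N·mm.
M_n = 559.78 kN·m.

M_n ≈ 560 kN·m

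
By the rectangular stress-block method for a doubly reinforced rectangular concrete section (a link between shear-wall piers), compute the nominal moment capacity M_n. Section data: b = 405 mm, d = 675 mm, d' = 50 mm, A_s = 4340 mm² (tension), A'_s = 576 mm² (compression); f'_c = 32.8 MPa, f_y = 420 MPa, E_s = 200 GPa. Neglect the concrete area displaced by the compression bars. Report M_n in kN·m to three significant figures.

Assume both tension and compression steel yield.
Net tension couple steel: A_s − A'_s = 3764 mm².
a = (A_s − A'_s) f_y / (0.85 f'_c b) = 1580880/(0.85 × 32.8 × 405) = 140.01 mm.
c = a/β₁ = 140.01/0.816 = 171.58 mm; ε'_s = 0.003(c − d')/c = 0.0021 ≥ f_y/E_s = 0.0021, so compression steel does yield.
M_n = (A_s − A'_s) f_y (d − a/2) + A'_s f_y (d − d') = [1580880 × (675 − 70.005) + 241920 × (675 − 50)] × 10⁻⁶ = 956.42 + 151.20 = 1107.62 kN·m.

M_n ≈ 1110 kN·m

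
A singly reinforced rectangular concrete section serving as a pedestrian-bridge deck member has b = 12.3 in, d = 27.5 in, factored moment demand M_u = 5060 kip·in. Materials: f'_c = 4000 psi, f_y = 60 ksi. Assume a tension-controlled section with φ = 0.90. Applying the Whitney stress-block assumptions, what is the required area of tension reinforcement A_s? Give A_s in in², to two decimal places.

A_s ≈ 3.78 in²

M_n = M_u/φ = 5060/0.90 = 5622.22 kip·in.
From M_n = 0.85 f'_c a b (d − a/2):
a = d − √(d² − 2M_n/(0.85 f'_c b)) = 27.5 − √(27.5² − 2 × 5622.22/(0.85 × 4 × 12.3)) = 5.423 in.
A_s = 0.85 f'_c a b / f_y = 0.85 × 4 × 5.423 × 12.3 / 60 = 3.780 in².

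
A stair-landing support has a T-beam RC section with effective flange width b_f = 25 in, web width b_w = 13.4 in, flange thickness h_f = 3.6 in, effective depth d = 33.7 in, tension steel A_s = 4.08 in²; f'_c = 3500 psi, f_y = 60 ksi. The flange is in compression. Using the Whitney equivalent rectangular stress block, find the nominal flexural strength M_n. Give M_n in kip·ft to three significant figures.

Tension: T = A_s f_y = 4.08 × 60 = 244.8 kips.
Try a within the flange: a = T/(0.85 f'_c b_f) = 244.8/(0.85 × 3.5 × 25) = 3.291 in.
Since a = 3.291 ≤ h_f = 3.6 in, the stress block lies entirely in the flange; analyse as a rectangular beam of width b_f.
M_n = T(d − a/2) = 244.8 × (33.7 − 1.6455) = 7846.9 kip·in.
M_n = 7846.9/12 = 653.91 kip·ft.

M_n ≈ 654 kip·ft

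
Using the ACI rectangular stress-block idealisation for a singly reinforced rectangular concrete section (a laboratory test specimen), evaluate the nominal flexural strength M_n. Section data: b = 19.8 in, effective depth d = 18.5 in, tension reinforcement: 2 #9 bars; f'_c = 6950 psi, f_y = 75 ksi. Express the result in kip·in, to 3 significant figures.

M_n ≈ 2680 kip·in

A_s = 2 × 1 = 2 in².
T = A_s f_y = 2 × 75 = 150 kips.
a = T/(0.85 f'_c b) = 150/(0.85 × 6.95 × 19.8) = 1.282 in.
M_n = T(d − a/2) = 150 × (18.5 − 0.641) = 2678.9 kip·in.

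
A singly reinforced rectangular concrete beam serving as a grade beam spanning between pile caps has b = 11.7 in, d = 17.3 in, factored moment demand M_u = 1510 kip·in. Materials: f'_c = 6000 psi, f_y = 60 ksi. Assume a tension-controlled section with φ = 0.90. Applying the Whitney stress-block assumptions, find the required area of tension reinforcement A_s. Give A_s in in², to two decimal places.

M_n = M_u/φ = 1510/0.90 = 1677.78 kip·in.
From M_n = 0.85 f'_c a b (d − a/2):
a = d − √(d² − 2M_n/(0.85 f'_c b)) = 17.3 − √(17.3² − 2 × 1677.78/(0.85 × 6 × 11.7)) = 1.710 in.
A_s = 0.85 f'_c a b / f_y = 0.85 × 6 × 1.710 × 11.7 / 60 = 1.701 in².

A_s ≈ 1.70 in²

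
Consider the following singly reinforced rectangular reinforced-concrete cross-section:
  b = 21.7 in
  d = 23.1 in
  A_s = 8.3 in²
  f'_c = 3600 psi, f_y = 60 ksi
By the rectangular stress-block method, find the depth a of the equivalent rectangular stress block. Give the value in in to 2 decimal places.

a ≈ 7.50 in

T = A_s f_y = 8.3 × 60 = 498 kips.
a = T/(0.85 f'_c b) = 498/(0.85 × 3.6 × 21.7) = 7.50 in.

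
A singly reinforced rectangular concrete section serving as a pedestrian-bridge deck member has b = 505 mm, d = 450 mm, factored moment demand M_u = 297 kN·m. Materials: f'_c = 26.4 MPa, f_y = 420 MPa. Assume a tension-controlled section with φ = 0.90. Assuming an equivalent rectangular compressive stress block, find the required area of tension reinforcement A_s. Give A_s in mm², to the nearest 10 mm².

M_n = M_u/φ = 297/0.90 = 330 kN·m.
With M_n = 0.85 f'_c a b (d − a/2), solve the quadratic for a:
a = d − √(d² − 2M_n/(0.85 f'_c b)) = 450 − √(450² − 2 × 330×10⁶/(0.85 × 26.4 × 505)) = 70.19 mm.
A_s = 0.85 f'_c a b / f_y = 0.85 × 26.4 × 70.19 × 505 / 420 = 1893.8 mm².

A_s ≈ 1890 mm²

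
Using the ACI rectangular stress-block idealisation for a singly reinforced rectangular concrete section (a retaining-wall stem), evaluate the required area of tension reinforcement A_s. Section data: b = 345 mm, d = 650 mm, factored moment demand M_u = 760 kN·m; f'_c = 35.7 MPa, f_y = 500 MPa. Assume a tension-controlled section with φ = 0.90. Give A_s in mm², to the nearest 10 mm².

M_n = M_u/φ = 760/0.90 = 844.444 kN·m.
With M_n = 0.85 f'_c a b (d − a/2), solve the quadratic for a:
a = d − √(d² − 2M_n/(0.85 f'_c b)) = 650 − √(650² − 2 × 844.444×10⁶/(0.85 × 35.7 × 345)) = 138.94 mm.
A_s = 0.85 f'_c a b / f_y = 0.85 × 35.7 × 138.94 × 345 / 500 = 2909.1 mm².

A_s ≈ 2910 mm²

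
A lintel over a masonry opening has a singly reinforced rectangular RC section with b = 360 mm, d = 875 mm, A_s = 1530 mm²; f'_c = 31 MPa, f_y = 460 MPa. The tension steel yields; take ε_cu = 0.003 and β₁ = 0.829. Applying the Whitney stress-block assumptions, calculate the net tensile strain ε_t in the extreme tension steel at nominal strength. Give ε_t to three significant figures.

ε_t ≈ 0.0263

a = A_s f_y/(0.85 f'_c b) = 74.19 mm.
β₁ = 0.829, so c = a/β₁ = 74.19/0.829 = 89.49 mm.
From the linear strain diagram with ε_cu = 0.003: ε_t = 0.003 (d − c)/c = 0.003 × (875 − 89.49)/89.49 = 0.0263.
Since ε_t ≥ 0.005, the section is tension-controlled.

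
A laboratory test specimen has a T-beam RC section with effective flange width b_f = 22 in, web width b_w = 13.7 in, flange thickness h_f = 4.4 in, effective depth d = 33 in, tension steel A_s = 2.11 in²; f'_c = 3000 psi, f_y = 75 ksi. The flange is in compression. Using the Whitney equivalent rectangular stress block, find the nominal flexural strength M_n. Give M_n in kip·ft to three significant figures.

Tension: T = A_s f_y = 2.11 × 75 = 158.25 kips.
Try a within the flange: a = T/(0.85 f'_c b_f) = 158.25/(0.85 × 3 × 22) = 2.821 in.
Since a = 2.821 ≤ h_f = 4.4 in, the stress block lies entirely in the flange; analyse as a rectangular beam of width b_f.
M_n = T(d − a/2) = 158.25 × (33 − 1.4105) = 4999.0 kip·in.
M_n = 4999.0/12 = 416.58 kip·ft.

M_n ≈ 417 kip·ft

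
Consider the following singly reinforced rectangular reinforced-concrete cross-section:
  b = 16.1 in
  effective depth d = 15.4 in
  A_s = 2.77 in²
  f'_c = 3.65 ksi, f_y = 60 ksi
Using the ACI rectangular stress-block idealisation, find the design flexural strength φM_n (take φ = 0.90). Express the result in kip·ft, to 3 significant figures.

T = A_s f_y = 2.77 × 60 = 166.2 kips.
a = T/(0.85 f'_c b) = 166.2/(0.85 × 3.65 × 16.1) = 3.327 in.
M_n = T(d − a/2) = 166.2 × (15.4 − 1.6635) = 2283.0 kip·in = 2283.0/12 = 190.25 kip·ft.
φM_n = 0.90 × 190.25 = 171.23 kip·ft.

φM_n ≈ 171 kip·ft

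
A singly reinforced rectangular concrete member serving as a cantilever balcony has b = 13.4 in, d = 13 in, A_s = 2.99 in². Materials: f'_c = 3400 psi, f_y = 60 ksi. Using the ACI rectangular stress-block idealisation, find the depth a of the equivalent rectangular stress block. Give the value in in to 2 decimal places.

T = A_s f_y = 2.99 × 60 = 179.4 kips.
a = T/(0.85 f'_c b) = 179.4/(0.85 × 3.4 × 13.4) = 4.63 in.

a ≈ 4.63 in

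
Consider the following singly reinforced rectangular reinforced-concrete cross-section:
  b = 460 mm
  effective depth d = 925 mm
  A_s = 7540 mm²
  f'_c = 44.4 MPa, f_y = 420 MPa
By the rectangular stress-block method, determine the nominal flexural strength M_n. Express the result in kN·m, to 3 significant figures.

T = A_s f_y = 7540 × 420 = 3166800 N = 3166.8 kN.
From C = T: a = T/(0.85 f'_c b) = 3166800/(0.85 × 44.4 × 460) = 182.42 mm.
M_n = T(d − a/2) = 3166.8 kN × (925 − 91.21) mm = 2640.45 kN·m.

M_n ≈ 2640 kN·m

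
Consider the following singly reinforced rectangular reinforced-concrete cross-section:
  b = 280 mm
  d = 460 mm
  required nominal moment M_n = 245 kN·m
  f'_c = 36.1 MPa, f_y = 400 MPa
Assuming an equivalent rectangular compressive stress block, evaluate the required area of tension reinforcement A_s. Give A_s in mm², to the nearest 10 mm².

With M_n = 0.85 f'_c a b (d − a/2), solve the quadratic for a:
a = d − √(d² − 2M_n/(0.85 f'_c b)) = 460 − √(460² − 2 × 245×10⁶/(0.85 × 36.1 × 280)) = 66.85 mm.
A_s = 0.85 f'_c a b / f_y = 0.85 × 36.1 × 66.85 × 280 / 400 = 1435.9 mm².

A_s ≈ 1440 mm²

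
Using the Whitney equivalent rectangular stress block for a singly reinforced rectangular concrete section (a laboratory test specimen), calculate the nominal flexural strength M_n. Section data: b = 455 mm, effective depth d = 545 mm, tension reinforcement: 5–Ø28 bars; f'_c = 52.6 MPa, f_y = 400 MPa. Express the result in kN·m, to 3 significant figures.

A_s = 5 × 616 = 3080 mm².
T = A_s f_y = 3080 × 400 = 1232000 N = 1232 kN.
From C = T: a = T/(0.85 f'_c b) = 1232000/(0.85 × 52.6 × 455) = 60.56 mm.
M_n = T(d − a/2) = 1232 kN × (545 − 30.28) mm = 634.14 kN·m.

M_n ≈ 634 kN·m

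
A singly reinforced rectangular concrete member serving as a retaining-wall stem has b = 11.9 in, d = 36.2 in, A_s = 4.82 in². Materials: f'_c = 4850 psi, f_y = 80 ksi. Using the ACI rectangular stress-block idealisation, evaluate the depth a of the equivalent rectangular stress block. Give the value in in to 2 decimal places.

a ≈ 7.86 in

T = A_s f_y = 4.82 × 80 = 385.6 kips.
a = T/(0.85 f'_c b) = 385.6/(0.85 × 4.85 × 11.9) = 7.86 in.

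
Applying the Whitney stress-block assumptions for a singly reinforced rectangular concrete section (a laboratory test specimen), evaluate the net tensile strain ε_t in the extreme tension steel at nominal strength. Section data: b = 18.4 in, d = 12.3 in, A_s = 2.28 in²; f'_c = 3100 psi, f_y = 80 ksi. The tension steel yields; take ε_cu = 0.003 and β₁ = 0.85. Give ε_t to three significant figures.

ε_t ≈ 0.00534

a = A_s f_y/(0.85 f'_c b) = 3.762 in.
β₁ = 0.85, so c = a/β₁ = 3.762/0.85 = 4.426 in.
From the linear strain diagram with ε_cu = 0.003: ε_t = 0.003 (d − c)/c = 0.003 × (12.3 − 4.426)/4.426 = 0.00534.
Since ε_t ≥ 0.005, the section is tension-controlled.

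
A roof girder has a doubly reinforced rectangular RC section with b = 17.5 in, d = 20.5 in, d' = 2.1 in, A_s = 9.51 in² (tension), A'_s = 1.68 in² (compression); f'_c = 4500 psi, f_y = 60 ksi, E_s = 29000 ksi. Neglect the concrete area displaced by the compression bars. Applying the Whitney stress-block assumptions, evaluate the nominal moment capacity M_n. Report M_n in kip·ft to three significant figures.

M_n ≈ 820 kip·ft

Assume both steels yield.
a = (A_s − A'_s) f_y/(0.85 f'_c b) = (9.51 − 1.68) × 60/(0.85 × 4.5 × 17.5) = 7.018 in.
c = a/β₁ = 7.018/0.825 = 8.507 in; ε'_s = 0.003(c − d')/c = 0.0023 ≥ ε_y = 0.0021, so the compression steel yields.
M_n = (A_s − A'_s) f_y (d − a/2) + A'_s f_y (d − d') = 469.8 × (20.5 − 3.509) + 100.8 × (20.5 − 2.1) = 7982.4 + 1854.7 = 9837.1 kip·in = 9837.1/12 = 819.76 kip·ft.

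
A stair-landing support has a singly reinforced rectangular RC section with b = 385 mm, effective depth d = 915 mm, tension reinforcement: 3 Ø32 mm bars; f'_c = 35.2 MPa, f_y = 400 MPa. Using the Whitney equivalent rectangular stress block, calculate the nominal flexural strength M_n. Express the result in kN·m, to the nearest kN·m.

A_s = 3 × 804 = 2412 mm².
T = A_s f_y = 2412 × 400 = 964800 N = 964.8 kN.
From C = T: a = T/(0.85 f'_c b) = 964800/(0.85 × 35.2 × 385) = 83.76 mm.
M_n = T(d − a/2) = 964.8 kN × (915 − 41.88) mm = 842.39 kN·m.

M_n ≈ 842 kN·m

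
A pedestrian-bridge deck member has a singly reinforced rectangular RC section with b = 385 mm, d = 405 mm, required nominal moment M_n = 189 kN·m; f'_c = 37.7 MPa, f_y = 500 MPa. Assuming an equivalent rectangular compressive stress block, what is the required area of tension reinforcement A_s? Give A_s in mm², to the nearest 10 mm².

With M_n = 0.85 f'_c a b (d − a/2), solve the quadratic for a:
a = d − √(d² − 2M_n/(0.85 f'_c b)) = 405 − √(405² − 2 × 189×10⁶/(0.85 × 37.7 × 385)) = 39.78 mm.
A_s = 0.85 f'_c a b / f_y = 0.85 × 37.7 × 39.78 × 385 / 500 = 981.6 mm².

A_s ≈ 980 mm²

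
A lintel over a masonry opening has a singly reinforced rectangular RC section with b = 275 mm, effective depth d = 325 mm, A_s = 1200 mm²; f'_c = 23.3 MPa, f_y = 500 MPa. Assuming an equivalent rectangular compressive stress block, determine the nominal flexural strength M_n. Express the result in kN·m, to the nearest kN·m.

T = A_s f_y = 1200 × 500 = 600000 N = 600 kN.
From C = T: a = T/(0.85 f'_c b) = 600000/(0.85 × 23.3 × 275) = 110.17 mm.
M_n = T(d − a/2) = 600 kN × (325 − 55.085) mm = 161.95 kN·m.

M_n ≈ 162 kN·m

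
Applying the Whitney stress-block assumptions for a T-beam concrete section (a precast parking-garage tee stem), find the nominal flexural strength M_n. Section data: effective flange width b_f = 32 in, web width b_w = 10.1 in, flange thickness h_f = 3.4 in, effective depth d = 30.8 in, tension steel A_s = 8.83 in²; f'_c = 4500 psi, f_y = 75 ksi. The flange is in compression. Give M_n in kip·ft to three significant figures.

Tension: T = A_s f_y = 8.83 × 75 = 662.25 kips.
Try a within the flange: a = T/(0.85 f'_c b_f) = 662.25/(0.85 × 4.5 × 32) = 5.411 in.
a = 5.411 > h_f = 3.4 in: the block extends into the web. Split into flange-overhang and web parts.
C_f = 0.85 f'_c (b_f − b_w) h_f = 0.85 × 4.5 × (32 − 10.1) × 3.4 = 284.8 kips.
Remaining web compression depth: a_w = (T − C_f)/(0.85 f'_c b_w) = (662.25 − 284.8)/(0.85 × 4.5 × 10.1) = 9.770 in.
M_n = C_f(d − h_f/2) + (T − C_f)(d − a_w/2) = 284.8 × (30.8 − 1.7) + 377.45 × (30.8 − 4.885) = 8287.7 + 9781.6 = 18069.3 kip·in.
M_n = 18069.3/12 = 1505.78 kip·ft.

M_n ≈ 1510 kip·ft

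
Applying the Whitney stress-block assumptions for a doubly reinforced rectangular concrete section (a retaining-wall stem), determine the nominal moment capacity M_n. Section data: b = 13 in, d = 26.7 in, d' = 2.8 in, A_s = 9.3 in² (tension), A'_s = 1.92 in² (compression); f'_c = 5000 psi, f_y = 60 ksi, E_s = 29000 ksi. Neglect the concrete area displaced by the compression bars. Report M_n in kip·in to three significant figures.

Assume both steels yield.
a = (A_s − A'_s) f_y/(0.85 f'_c b) = (9.3 − 1.92) × 60/(0.85 × 5 × 13) = 8.014 in.
c = a/β₁ = 8.014/0.8 = 10.018 in; ε'_s = 0.003(c − d')/c = 0.0022 ≥ ε_y = 0.0021, so the compression steel yields.
M_n = (A_s − A'_s) f_y (d − a/2) + A'_s f_y (d − d') = 442.8 × (26.7 − 4.007) + 115.2 × (26.7 − 2.8) = 10048.5 + 2753.3 = 12801.8 kip·in.

M_n ≈ 12800 kip·in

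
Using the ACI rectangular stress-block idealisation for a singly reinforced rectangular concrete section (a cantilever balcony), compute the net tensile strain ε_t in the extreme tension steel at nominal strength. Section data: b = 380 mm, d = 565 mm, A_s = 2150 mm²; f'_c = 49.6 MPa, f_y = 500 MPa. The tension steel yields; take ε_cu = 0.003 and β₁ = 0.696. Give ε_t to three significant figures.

ε_t ≈ 0.0146

a = A_s f_y/(0.85 f'_c b) = 67.10 mm.
β₁ = 0.696, so c = a/β₁ = 67.10/0.696 = 96.41 mm.
From the linear strain diagram with ε_cu = 0.003: ε_t = 0.003 (d − c)/c = 0.003 × (565 − 96.41)/96.41 = 0.0146.
Since ε_t ≥ 0.005, the section is tension-controlled.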